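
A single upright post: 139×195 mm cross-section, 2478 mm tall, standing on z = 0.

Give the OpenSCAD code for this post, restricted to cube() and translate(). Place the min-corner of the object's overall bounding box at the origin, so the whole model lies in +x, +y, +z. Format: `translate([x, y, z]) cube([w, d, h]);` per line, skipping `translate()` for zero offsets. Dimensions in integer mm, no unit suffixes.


cube([139, 195, 2478]);


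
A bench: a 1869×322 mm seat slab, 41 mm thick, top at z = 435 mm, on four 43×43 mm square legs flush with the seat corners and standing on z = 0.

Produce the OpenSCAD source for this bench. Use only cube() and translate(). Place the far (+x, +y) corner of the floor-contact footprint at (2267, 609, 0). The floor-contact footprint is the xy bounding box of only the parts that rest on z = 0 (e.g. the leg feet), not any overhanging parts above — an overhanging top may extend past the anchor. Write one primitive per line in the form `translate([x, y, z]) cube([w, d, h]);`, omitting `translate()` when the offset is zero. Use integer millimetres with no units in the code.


// leg_h = 435 − 41 = 394
translate([398, 287, 394]) cube([1869, 322, 41]);
translate([398, 287, 0]) cube([43, 43, 394]);
translate([398, 566, 0]) cube([43, 43, 394]);
translate([2224, 287, 0]) cube([43, 43, 394]);
translate([2224, 566, 0]) cube([43, 43, 394]);


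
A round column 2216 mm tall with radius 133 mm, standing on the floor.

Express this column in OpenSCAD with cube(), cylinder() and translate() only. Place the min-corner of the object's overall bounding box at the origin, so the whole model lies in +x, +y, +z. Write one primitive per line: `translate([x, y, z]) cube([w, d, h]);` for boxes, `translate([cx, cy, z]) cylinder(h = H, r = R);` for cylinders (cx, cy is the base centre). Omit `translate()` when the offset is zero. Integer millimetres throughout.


translate([133, 133, 0]) cylinder(h = 2216, r = 133);


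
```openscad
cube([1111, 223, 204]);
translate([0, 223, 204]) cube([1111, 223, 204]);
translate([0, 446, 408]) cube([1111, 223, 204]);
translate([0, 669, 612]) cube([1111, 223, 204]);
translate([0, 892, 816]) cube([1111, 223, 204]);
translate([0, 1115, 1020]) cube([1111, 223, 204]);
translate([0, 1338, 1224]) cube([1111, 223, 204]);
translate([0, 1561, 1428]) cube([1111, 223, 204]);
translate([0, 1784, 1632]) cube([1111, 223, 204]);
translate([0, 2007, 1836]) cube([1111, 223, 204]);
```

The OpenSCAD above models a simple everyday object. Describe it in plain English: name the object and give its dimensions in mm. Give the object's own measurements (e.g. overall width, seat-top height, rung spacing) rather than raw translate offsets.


A straight staircase of 10 solid steps. Each step is 1111 mm wide (x), 223 mm deep (y, the going) and 204 mm tall (the rise). The first step rests on the floor; each subsequent step sits one going further in +y and one rise higher in +z, directly behind and above the previous step with no overlap.


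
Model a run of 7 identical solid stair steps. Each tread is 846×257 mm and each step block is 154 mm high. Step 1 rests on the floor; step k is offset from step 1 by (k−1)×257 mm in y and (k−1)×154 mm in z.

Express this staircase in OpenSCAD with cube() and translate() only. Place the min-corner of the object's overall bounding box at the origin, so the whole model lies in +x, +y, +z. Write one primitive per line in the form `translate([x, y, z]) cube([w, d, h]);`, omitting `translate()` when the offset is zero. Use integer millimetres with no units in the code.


cube([846, 257, 154]);
translate([0, 257, 154]) cube([846, 257, 154]);
translate([0, 514, 308]) cube([846, 257, 154]);
translate([0, 771, 462]) cube([846, 257, 154]);
translate([0, 1028, 616]) cube([846, 257, 154]);
translate([0, 1285, 770]) cube([846, 257, 154]);
translate([0, 1542, 924]) cube([846, 257, 154]);


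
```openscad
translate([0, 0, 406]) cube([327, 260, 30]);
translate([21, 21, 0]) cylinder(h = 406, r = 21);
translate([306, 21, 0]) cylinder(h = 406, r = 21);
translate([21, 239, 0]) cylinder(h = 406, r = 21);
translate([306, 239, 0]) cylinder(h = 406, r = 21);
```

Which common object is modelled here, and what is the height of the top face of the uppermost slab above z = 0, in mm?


A stool. The seat height is 436 mm.

A 327×260×30 slab at z = 406 on four corner cylinders — a stool. The seat top is 406 + 30 = 436 mm.


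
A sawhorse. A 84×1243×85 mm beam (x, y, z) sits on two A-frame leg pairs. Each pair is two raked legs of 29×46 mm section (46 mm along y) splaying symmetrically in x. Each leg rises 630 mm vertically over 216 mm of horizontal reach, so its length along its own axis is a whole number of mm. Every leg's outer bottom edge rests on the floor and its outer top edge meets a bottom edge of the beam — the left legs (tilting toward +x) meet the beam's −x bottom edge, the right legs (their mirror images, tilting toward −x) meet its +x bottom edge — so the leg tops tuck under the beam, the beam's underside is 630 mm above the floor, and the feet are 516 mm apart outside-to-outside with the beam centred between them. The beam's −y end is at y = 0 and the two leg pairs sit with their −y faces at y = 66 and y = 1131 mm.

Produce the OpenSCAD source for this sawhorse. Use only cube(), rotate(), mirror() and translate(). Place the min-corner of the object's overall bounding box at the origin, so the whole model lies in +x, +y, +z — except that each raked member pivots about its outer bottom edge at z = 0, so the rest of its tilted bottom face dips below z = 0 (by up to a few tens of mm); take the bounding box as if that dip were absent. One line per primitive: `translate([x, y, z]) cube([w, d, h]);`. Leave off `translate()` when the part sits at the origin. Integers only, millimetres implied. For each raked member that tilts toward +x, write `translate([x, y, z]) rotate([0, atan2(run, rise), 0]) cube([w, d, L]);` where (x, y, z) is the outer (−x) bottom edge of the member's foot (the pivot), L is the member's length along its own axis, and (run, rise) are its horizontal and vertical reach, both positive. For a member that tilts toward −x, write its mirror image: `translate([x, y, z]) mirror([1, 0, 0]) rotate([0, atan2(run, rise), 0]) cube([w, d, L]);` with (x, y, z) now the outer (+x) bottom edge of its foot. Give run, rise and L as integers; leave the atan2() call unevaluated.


translate([216, 0, 630]) cube([84, 1243, 85]);
translate([0, 66, 0]) rotate([0, atan2(216, 630), 0]) cube([29, 46, 666]);
translate([516, 66, 0]) mirror([1, 0, 0]) rotate([0, atan2(216, 630), 0]) cube([29, 46, 666]);
translate([0, 1131, 0]) rotate([0, atan2(216, 630), 0]) cube([29, 46, 666]);
translate([516, 1131, 0]) mirror([1, 0, 0]) rotate([0, atan2(216, 630), 0]) cube([29, 46, 666]);


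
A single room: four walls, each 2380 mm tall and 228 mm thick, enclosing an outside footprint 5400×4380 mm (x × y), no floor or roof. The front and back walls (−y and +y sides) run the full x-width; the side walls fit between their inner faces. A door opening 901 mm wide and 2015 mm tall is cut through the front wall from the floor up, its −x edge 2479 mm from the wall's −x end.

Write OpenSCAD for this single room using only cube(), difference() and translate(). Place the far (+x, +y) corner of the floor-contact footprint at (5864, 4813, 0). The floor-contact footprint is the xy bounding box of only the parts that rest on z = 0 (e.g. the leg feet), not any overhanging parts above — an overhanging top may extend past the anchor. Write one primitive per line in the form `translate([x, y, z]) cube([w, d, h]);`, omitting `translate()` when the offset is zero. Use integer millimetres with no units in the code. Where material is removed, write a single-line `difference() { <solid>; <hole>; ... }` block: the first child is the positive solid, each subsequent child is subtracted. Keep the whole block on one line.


difference() { translate([464, 433, 0]) cube([5400, 228, 2380]); translate([2943, 433, 0]) cube([901, 228, 2015]); }
translate([464, 4585, 0]) cube([5400, 228, 2380]);
translate([464, 661, 0]) cube([228, 3924, 2380]);
translate([5636, 661, 0]) cube([228, 3924, 2380]);


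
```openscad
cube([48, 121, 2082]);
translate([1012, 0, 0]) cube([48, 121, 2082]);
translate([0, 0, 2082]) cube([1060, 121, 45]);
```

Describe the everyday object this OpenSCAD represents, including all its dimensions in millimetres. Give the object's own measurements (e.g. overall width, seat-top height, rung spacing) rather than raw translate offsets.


A door frame. The clear opening is 964 mm wide and 2082 mm high. Two 48 mm wide jambs, 121 mm deep, stand either side of the opening from the floor to the top of the opening. A 45 mm thick head sits across the top of both jambs, spanning the full outside width of the frame.


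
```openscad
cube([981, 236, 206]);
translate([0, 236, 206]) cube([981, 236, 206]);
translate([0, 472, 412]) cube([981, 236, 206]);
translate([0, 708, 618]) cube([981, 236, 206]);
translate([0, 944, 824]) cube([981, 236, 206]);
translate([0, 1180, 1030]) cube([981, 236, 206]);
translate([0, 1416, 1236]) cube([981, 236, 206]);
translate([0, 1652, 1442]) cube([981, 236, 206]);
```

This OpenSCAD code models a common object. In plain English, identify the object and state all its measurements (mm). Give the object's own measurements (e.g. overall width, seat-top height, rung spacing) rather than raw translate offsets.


A straight staircase of 8 solid steps. Each step is 981 mm wide (x), 236 mm deep (y, the going) and 206 mm tall (the rise). The first step rests on the floor; each subsequent step sits one going further in +y and one rise higher in +z, directly behind and above the previous step with no overlap.


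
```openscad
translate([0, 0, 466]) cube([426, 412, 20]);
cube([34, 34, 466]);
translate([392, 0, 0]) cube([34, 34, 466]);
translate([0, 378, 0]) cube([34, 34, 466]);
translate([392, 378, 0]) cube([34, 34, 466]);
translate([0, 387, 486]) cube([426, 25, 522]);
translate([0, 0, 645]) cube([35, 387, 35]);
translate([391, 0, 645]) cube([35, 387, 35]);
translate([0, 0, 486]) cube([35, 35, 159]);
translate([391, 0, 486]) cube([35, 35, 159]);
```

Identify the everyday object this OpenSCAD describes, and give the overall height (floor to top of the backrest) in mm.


A chair. The overall height is 1008 mm.

A slab on four corner posts with a tall panel at the back — a chair. The seat slab sits at z = 466 with thickness 20, and the 522 mm backrest starts at the seat top, so the overall height is 466 + 20 + 522 = 1008 mm.


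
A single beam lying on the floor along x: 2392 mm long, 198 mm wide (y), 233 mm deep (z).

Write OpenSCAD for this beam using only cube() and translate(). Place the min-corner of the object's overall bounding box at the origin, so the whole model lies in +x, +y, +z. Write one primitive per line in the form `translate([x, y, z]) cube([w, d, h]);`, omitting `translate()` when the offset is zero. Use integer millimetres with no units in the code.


cube([2392, 198, 233]);


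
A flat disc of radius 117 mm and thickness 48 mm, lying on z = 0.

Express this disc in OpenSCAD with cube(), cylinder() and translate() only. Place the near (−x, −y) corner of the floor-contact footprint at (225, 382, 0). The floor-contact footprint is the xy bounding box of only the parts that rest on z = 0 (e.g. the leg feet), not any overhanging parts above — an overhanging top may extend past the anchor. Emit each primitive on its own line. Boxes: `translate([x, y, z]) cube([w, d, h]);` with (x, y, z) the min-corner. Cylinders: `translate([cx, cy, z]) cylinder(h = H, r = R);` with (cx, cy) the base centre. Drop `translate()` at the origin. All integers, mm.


translate([342, 499, 0]) cylinder(h = 48, r = 117);


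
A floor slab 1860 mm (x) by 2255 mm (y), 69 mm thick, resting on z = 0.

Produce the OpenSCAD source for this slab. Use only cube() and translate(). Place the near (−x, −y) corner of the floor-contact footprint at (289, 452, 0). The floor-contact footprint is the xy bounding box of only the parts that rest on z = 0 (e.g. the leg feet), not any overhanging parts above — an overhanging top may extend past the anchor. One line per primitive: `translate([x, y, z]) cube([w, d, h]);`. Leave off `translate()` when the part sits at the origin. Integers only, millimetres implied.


translate([289, 452, 0]) cube([1860, 2255, 69]);


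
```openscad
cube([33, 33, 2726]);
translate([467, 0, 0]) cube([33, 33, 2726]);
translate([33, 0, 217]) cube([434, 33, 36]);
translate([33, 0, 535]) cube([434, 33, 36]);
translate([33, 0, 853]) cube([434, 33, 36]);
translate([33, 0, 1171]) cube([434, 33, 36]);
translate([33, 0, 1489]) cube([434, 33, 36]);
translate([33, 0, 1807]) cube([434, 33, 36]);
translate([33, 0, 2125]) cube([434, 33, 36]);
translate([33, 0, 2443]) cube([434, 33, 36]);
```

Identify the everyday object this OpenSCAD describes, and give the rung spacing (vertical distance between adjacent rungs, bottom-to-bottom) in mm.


A ladder. The rung spacing is 318 mm.

Two tall 33×33 posts with 8 short bars between them — a ladder. Adjacent rungs sit at z = 217 and z = 535, so the spacing is 535 − 217 = 318 mm.


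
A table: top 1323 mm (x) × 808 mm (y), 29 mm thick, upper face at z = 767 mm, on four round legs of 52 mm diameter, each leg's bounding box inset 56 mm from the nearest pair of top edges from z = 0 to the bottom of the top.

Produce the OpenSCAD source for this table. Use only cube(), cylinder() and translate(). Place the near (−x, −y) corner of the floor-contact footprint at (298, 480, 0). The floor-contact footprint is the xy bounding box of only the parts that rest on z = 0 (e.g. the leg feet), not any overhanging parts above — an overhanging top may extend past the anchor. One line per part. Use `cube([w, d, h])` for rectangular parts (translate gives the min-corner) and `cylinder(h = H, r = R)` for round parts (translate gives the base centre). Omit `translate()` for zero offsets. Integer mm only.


// leg_h = 767 - 29 = 738
translate([242, 424, 738]) cube([1323, 808, 29]);
translate([324, 506, 0]) cylinder(h = 738, r = 26);
translate([1483, 506, 0]) cylinder(h = 738, r = 26);
translate([324, 1150, 0]) cylinder(h = 738, r = 26);
translate([1483, 1150, 0]) cylinder(h = 738, r = 26);


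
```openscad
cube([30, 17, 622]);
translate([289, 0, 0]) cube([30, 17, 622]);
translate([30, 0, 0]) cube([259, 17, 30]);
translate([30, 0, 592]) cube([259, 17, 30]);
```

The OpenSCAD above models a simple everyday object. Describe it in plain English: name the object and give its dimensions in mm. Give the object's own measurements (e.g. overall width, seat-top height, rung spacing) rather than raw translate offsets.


A rectangular picture frame lying in the x–z plane (depth along y). The opening is 259 mm wide (x) by 562 mm tall (z), surrounded by a border 30 mm wide on all four sides. The frame is 17 mm deep and is made of two full-height vertical stiles with two horizontal rails fitted between them.


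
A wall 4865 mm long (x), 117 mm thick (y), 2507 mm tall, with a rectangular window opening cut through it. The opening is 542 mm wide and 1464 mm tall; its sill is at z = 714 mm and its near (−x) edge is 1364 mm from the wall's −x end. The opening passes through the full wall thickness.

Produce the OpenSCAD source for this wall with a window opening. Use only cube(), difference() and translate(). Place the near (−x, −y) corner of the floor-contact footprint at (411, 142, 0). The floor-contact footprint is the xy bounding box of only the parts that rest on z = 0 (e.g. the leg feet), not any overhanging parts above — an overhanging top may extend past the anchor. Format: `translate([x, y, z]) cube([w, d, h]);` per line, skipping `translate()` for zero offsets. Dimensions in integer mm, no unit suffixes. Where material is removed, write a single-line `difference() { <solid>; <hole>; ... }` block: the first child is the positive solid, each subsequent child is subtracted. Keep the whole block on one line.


difference() { translate([411, 142, 0]) cube([4865, 117, 2507]); translate([1775, 142, 714]) cube([542, 117, 1464]); }


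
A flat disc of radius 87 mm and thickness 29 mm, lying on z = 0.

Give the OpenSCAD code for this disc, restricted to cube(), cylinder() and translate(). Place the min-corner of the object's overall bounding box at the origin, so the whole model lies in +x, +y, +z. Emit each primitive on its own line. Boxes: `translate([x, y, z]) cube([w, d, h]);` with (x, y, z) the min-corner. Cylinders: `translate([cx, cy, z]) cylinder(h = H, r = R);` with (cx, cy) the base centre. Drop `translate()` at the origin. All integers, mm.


translate([87, 87, 0]) cylinder(h = 29, r = 87);


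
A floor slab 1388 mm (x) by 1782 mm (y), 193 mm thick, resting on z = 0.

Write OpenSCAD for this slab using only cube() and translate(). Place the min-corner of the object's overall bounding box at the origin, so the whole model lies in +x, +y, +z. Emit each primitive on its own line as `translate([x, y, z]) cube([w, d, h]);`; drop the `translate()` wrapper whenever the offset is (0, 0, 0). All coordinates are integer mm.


cube([1388, 1782, 193]);


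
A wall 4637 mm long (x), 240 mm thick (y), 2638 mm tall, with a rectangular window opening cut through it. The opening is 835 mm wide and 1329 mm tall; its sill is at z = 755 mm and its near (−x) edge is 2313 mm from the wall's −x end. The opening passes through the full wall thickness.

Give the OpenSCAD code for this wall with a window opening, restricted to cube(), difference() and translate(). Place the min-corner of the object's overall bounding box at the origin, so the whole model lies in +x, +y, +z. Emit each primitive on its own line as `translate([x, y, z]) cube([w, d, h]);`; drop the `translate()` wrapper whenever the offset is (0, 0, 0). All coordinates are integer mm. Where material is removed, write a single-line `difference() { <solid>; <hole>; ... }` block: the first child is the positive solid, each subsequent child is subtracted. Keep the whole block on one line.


difference() { cube([4637, 240, 2638]); translate([2313, 0, 755]) cube([835, 240, 1329]); }


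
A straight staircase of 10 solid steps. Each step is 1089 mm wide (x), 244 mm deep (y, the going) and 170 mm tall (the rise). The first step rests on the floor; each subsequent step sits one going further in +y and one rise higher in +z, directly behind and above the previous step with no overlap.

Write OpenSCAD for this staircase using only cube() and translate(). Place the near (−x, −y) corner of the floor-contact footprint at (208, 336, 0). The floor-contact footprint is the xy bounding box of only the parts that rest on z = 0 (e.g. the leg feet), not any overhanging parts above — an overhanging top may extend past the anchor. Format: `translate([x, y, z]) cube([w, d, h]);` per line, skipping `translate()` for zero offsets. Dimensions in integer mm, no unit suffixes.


translate([208, 336, 0]) cube([1089, 244, 170]);
translate([208, 580, 170]) cube([1089, 244, 170]);
translate([208, 824, 340]) cube([1089, 244, 170]);
translate([208, 1068, 510]) cube([1089, 244, 170]);
translate([208, 1312, 680]) cube([1089, 244, 170]);
translate([208, 1556, 850]) cube([1089, 244, 170]);
translate([208, 1800, 1020]) cube([1089, 244, 170]);
translate([208, 2044, 1190]) cube([1089, 244, 170]);
translate([208, 2288, 1360]) cube([1089, 244, 170]);
translate([208, 2532, 1530]) cube([1089, 244, 170]);


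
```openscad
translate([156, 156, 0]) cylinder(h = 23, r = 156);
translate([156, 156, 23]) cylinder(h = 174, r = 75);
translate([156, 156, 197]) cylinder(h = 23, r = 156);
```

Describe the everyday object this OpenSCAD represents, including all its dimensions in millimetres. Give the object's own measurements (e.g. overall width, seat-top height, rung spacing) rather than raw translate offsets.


A spool: two coaxial disc flanges of radius 156 mm and thickness 23 mm, joined by a core cylinder of radius 75 mm and height 174 mm. The lower flange rests on z = 0 and the three cylinders share a vertical axis.


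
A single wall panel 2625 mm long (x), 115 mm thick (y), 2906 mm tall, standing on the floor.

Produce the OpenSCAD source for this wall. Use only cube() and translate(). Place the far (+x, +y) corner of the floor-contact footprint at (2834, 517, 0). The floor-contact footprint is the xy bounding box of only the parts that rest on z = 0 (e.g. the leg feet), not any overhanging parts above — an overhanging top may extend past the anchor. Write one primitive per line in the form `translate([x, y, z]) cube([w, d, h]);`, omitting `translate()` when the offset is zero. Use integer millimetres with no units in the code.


translate([209, 402, 0]) cube([2625, 115, 2906]);


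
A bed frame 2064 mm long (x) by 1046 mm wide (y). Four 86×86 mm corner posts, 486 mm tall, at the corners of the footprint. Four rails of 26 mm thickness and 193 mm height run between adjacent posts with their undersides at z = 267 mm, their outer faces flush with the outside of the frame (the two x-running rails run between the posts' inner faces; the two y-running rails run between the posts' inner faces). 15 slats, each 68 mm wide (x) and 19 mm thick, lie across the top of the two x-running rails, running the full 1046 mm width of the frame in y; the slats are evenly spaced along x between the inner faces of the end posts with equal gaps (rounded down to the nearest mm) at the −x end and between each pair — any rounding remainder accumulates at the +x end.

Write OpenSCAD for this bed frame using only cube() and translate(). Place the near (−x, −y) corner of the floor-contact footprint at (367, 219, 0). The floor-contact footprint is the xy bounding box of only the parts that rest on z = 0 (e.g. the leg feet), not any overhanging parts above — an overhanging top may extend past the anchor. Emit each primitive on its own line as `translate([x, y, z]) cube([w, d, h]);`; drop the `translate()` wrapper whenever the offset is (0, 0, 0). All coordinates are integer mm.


translate([367, 219, 0]) cube([86, 86, 486]);
translate([367, 1179, 0]) cube([86, 86, 486]);
translate([2345, 219, 0]) cube([86, 86, 486]);
translate([2345, 1179, 0]) cube([86, 86, 486]);
translate([453, 219, 267]) cube([1892, 26, 193]);
translate([453, 1239, 267]) cube([1892, 26, 193]);
translate([367, 305, 267]) cube([26, 874, 193]);
translate([2405, 305, 267]) cube([26, 874, 193]);
translate([507, 219, 460]) cube([68, 1046, 19]);
translate([629, 219, 460]) cube([68, 1046, 19]);
translate([751, 219, 460]) cube([68, 1046, 19]);
translate([873, 219, 460]) cube([68, 1046, 19]);
translate([995, 219, 460]) cube([68, 1046, 19]);
translate([1117, 219, 460]) cube([68, 1046, 19]);
translate([1239, 219, 460]) cube([68, 1046, 19]);
translate([1361, 219, 460]) cube([68, 1046, 19]);
translate([1483, 219, 460]) cube([68, 1046, 19]);
translate([1605, 219, 460]) cube([68, 1046, 19]);
translate([1727, 219, 460]) cube([68, 1046, 19]);
translate([1849, 219, 460]) cube([68, 1046, 19]);
translate([1971, 219, 460]) cube([68, 1046, 19]);
translate([2093, 219, 460]) cube([68, 1046, 19]);
translate([2215, 219, 460]) cube([68, 1046, 19]);


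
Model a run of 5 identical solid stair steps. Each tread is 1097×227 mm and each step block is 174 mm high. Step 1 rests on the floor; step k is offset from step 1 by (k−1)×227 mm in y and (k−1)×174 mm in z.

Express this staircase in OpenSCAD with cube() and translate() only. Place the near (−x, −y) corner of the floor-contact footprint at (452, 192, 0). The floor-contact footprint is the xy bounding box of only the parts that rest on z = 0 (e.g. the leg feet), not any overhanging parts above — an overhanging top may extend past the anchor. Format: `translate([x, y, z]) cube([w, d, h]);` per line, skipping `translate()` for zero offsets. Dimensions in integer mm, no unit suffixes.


translate([452, 192, 0]) cube([1097, 227, 174]);
translate([452, 419, 174]) cube([1097, 227, 174]);
translate([452, 646, 348]) cube([1097, 227, 174]);
translate([452, 873, 522]) cube([1097, 227, 174]);
translate([452, 1100, 696]) cube([1097, 227, 174]);


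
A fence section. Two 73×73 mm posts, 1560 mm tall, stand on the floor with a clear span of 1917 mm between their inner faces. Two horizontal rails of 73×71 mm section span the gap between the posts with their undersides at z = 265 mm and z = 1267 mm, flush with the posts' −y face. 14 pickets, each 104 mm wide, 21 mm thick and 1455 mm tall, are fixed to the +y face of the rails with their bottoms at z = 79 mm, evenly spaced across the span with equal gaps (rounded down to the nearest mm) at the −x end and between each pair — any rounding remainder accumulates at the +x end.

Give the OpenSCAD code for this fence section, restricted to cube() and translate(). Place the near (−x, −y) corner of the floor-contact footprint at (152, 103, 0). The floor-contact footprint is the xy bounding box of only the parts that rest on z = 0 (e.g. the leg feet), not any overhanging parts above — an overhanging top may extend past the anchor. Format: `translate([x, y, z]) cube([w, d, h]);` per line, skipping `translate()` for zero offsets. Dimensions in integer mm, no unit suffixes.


translate([152, 103, 0]) cube([73, 73, 1560]);
translate([2142, 103, 0]) cube([73, 73, 1560]);
translate([225, 103, 265]) cube([1917, 73, 71]);
translate([225, 103, 1267]) cube([1917, 73, 71]);
translate([255, 176, 79]) cube([104, 21, 1455]);
translate([389, 176, 79]) cube([104, 21, 1455]);
translate([523, 176, 79]) cube([104, 21, 1455]);
translate([657, 176, 79]) cube([104, 21, 1455]);
translate([791, 176, 79]) cube([104, 21, 1455]);
translate([925, 176, 79]) cube([104, 21, 1455]);
translate([1059, 176, 79]) cube([104, 21, 1455]);
translate([1193, 176, 79]) cube([104, 21, 1455]);
translate([1327, 176, 79]) cube([104, 21, 1455]);
translate([1461, 176, 79]) cube([104, 21, 1455]);
translate([1595, 176, 79]) cube([104, 21, 1455]);
translate([1729, 176, 79]) cube([104, 21, 1455]);
translate([1863, 176, 79]) cube([104, 21, 1455]);
translate([1997, 176, 79]) cube([104, 21, 1455]);


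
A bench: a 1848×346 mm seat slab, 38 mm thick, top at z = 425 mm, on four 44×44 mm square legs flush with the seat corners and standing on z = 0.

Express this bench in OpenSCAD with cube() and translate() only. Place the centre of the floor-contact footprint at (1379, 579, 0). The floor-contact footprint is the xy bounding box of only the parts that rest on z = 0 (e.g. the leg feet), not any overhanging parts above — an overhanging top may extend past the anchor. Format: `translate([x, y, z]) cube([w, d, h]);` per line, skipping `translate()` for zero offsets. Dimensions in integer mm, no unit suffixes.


translate([455, 406, 387]) cube([1848, 346, 38]);
translate([455, 406, 0]) cube([44, 44, 387]);
translate([455, 708, 0]) cube([44, 44, 387]);
translate([2259, 406, 0]) cube([44, 44, 387]);
translate([2259, 708, 0]) cube([44, 44, 387]);


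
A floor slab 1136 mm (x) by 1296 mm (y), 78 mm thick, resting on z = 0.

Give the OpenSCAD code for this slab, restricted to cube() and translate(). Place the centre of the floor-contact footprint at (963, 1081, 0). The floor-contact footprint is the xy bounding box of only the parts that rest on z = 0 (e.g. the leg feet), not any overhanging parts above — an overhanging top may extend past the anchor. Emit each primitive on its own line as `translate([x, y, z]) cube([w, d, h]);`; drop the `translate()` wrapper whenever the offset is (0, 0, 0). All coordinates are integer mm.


translate([395, 433, 0]) cube([1136, 1296, 78]);


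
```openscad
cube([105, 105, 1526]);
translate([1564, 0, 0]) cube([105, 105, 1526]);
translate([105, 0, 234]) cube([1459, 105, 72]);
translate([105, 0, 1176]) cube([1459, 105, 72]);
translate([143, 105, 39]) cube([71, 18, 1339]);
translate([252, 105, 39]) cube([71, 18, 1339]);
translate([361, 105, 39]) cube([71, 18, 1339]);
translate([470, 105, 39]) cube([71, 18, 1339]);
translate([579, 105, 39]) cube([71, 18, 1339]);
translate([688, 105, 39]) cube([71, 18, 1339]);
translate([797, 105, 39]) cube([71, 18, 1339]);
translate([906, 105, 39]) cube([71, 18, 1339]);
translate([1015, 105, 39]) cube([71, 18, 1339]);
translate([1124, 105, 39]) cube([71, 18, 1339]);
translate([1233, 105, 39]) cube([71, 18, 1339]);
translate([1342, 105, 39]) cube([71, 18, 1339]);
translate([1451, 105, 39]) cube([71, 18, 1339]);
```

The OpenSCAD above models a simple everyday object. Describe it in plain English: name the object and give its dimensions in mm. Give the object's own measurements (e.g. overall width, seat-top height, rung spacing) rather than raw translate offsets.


A fence section. Two 105×105 mm posts, 1526 mm tall, stand on the floor with a clear span of 1459 mm between their inner faces. Two horizontal rails of 105×72 mm section span the gap between the posts with their undersides at z = 234 mm and z = 1176 mm, flush with the posts' −y face. 13 pickets, each 71 mm wide, 18 mm thick and 1339 mm tall, are fixed to the +y face of the rails with their bottoms at z = 39 mm, spaced across the span with a 38 mm gap after the −x post and between neighbouring pickets, with 42 mm left before the +x post.


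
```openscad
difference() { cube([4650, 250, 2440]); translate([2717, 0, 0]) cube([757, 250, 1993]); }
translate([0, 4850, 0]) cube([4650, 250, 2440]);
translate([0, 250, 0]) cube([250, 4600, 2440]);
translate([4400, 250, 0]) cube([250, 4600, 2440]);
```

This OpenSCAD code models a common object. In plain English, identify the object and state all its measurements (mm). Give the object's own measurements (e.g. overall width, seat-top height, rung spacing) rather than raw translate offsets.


A single room: four walls, each 2440 mm tall and 250 mm thick, enclosing an outside footprint 4650×5100 mm (x × y), no floor or roof. The front and back walls (−y and +y sides) run the full x-width; the side walls fit between their inner faces. A door opening 757 mm wide and 1993 mm tall is cut through the front wall from the floor up, its −x edge 2717 mm from the wall's −x end.


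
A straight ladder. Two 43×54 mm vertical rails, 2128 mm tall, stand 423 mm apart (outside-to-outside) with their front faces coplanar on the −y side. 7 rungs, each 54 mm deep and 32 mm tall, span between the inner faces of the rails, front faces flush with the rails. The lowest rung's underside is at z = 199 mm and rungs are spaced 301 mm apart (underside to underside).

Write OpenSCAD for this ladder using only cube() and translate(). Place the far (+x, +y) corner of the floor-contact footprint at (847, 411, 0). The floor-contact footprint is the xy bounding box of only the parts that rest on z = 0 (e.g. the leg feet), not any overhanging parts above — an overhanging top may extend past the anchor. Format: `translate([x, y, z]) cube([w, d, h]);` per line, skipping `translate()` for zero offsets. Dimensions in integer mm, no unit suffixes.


// rung span = 423 - 2*43 = 337
// rung[k] z = 199 + k*301
translate([424, 357, 0]) cube([43, 54, 2128]);
translate([804, 357, 0]) cube([43, 54, 2128]);
translate([467, 357, 199]) cube([337, 54, 32]);
translate([467, 357, 500]) cube([337, 54, 32]);
translate([467, 357, 801]) cube([337, 54, 32]);
translate([467, 357, 1102]) cube([337, 54, 32]);
translate([467, 357, 1403]) cube([337, 54, 32]);
translate([467, 357, 1704]) cube([337, 54, 32]);
translate([467, 357, 2005]) cube([337, 54, 32]);


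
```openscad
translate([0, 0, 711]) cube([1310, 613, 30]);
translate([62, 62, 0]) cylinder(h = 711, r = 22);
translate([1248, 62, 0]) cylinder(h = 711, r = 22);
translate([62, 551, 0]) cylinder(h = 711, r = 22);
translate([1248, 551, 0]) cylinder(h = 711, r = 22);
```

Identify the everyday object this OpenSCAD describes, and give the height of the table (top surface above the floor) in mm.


A table. The table height is 741 mm.

A 1310×613×30 slab sits at z = 711 on four Ø44 mm round legs — a table. The top surface is at 711 + 30 = 741 mm.


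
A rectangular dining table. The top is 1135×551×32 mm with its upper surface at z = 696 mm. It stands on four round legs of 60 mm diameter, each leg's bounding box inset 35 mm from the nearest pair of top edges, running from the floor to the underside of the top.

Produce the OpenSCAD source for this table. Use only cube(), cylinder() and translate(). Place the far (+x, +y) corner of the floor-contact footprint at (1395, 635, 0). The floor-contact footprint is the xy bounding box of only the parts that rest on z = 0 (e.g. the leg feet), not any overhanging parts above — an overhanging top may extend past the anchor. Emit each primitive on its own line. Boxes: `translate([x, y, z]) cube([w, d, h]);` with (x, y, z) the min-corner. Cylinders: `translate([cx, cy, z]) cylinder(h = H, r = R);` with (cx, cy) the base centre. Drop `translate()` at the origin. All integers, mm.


translate([295, 119, 664]) cube([1135, 551, 32]);
translate([360, 184, 0]) cylinder(h = 664, r = 30);
translate([1365, 184, 0]) cylinder(h = 664, r = 30);
translate([360, 605, 0]) cylinder(h = 664, r = 30);
translate([1365, 605, 0]) cylinder(h = 664, r = 30);


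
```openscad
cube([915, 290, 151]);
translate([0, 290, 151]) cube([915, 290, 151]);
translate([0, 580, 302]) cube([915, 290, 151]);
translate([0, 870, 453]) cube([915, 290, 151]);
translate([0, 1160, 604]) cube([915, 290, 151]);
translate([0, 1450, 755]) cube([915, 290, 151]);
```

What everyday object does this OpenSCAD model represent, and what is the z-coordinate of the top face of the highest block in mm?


A staircase. The total rise is 906 mm.

6 identical blocks, each offset up and back from the previous — a staircase. Each step is 151 mm tall and there are 6 of them, so the total rise is 6 × 151 = 906 mm.


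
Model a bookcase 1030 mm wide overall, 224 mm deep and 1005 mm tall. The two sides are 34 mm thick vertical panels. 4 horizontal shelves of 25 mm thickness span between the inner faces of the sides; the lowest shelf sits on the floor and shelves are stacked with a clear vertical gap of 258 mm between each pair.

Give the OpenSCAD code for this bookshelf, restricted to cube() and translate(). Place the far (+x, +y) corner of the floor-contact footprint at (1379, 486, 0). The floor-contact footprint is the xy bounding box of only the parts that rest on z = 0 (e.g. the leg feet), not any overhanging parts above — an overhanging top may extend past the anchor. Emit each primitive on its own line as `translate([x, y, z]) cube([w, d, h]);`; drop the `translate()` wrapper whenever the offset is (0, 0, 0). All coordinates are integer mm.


translate([349, 262, 0]) cube([34, 224, 1005]);
translate([1345, 262, 0]) cube([34, 224, 1005]);
translate([383, 262, 0]) cube([962, 224, 25]);
translate([383, 262, 283]) cube([962, 224, 25]);
translate([383, 262, 566]) cube([962, 224, 25]);
translate([383, 262, 849]) cube([962, 224, 25]);


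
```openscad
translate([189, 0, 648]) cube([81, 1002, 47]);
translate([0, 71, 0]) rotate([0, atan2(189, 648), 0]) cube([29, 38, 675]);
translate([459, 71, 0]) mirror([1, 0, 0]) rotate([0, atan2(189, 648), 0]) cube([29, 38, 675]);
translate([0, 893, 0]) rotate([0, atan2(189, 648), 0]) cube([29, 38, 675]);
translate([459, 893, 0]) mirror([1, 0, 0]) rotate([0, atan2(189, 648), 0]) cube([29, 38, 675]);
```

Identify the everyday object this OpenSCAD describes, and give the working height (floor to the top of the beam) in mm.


A sawhorse. The overall height is 695 mm.

A beam across two mirrored pairs of raked legs — a sawhorse. The beam's underside is at z = 648 (matching the legs' vertical rise in atan2(189, 648)) and the beam is 47 mm tall, so its top is at 648 + 47 = 695 mm. The raked legs top out at the beam's underside, so that is the highest point.


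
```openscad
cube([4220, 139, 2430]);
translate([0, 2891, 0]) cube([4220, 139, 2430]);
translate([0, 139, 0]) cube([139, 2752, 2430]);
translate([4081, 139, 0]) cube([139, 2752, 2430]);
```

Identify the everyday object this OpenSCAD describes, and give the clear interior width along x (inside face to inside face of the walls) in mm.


A house (or room) frame. The interior width is 3942 mm.

Four 2430 mm walls enclosing a rectangle with no floor or roof — a room or house frame. Outside width is 4220 mm and wall thickness is 139 mm, so the interior width is 4220 − 2 × 139 = 3942 mm.


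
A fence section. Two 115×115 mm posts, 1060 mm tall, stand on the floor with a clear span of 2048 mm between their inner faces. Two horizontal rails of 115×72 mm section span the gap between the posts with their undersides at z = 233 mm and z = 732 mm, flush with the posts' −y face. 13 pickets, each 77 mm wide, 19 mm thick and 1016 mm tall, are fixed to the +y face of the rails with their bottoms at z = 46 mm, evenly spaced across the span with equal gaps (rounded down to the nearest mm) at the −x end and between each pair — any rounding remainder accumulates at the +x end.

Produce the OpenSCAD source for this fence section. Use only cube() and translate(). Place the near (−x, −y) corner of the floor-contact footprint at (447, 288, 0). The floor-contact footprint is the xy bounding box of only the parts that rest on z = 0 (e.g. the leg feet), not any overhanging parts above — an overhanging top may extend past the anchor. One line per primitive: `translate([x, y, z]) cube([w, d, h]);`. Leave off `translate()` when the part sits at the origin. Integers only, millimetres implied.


translate([447, 288, 0]) cube([115, 115, 1060]);
translate([2610, 288, 0]) cube([115, 115, 1060]);
translate([562, 288, 233]) cube([2048, 115, 72]);
translate([562, 288, 732]) cube([2048, 115, 72]);
translate([636, 403, 46]) cube([77, 19, 1016]);
translate([787, 403, 46]) cube([77, 19, 1016]);
translate([938, 403, 46]) cube([77, 19, 1016]);
translate([1089, 403, 46]) cube([77, 19, 1016]);
translate([1240, 403, 46]) cube([77, 19, 1016]);
translate([1391, 403, 46]) cube([77, 19, 1016]);
translate([1542, 403, 46]) cube([77, 19, 1016]);
translate([1693, 403, 46]) cube([77, 19, 1016]);
translate([1844, 403, 46]) cube([77, 19, 1016]);
translate([1995, 403, 46]) cube([77, 19, 1016]);
translate([2146, 403, 46]) cube([77, 19, 1016]);
translate([2297, 403, 46]) cube([77, 19, 1016]);
translate([2448, 403, 46]) cube([77, 19, 1016]);


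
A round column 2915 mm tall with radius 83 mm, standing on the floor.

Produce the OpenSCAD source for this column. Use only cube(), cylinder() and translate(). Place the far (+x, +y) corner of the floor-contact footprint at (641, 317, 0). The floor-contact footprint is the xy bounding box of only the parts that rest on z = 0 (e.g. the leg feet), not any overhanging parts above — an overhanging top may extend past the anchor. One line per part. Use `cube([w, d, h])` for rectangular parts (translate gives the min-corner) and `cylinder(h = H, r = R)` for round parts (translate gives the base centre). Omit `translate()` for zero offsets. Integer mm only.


translate([558, 234, 0]) cylinder(h = 2915, r = 83);


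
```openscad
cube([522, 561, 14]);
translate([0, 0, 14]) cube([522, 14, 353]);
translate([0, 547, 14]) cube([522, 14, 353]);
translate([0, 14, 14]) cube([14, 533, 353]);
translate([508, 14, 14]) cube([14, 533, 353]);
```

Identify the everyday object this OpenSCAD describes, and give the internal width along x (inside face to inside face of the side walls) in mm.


An open box. The internal width is 494 mm.

A 522×561 base slab with four walls standing on it — an open box. The base is 522 mm wide and the walls are 14 mm thick, so the internal width is 522 − 2 × 14 = 494 mm.


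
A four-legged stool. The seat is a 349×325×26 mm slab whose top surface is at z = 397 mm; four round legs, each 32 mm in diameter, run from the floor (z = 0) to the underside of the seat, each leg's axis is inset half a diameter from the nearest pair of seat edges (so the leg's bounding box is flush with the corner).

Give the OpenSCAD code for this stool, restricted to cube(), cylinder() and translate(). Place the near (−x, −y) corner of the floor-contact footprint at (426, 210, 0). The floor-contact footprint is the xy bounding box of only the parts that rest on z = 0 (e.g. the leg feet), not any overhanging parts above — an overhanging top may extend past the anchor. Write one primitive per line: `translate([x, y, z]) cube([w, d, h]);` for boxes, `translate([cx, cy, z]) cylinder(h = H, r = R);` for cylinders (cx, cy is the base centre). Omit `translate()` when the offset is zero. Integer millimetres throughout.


translate([426, 210, 371]) cube([349, 325, 26]);
translate([442, 226, 0]) cylinder(h = 371, r = 16);
translate([759, 226, 0]) cylinder(h = 371, r = 16);
translate([442, 519, 0]) cylinder(h = 371, r = 16);
translate([759, 519, 0]) cylinder(h = 371, r = 16);
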